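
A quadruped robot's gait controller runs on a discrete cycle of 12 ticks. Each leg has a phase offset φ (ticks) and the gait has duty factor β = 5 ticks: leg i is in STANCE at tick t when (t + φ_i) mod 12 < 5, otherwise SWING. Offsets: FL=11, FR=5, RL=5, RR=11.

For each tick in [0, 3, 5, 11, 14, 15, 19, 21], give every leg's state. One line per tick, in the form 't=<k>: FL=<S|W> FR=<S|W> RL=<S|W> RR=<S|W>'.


t=0: FL=W FR=W RL=W RR=W
t=3: FL=S FR=W RL=W RR=S
t=5: FL=S FR=W RL=W RR=S
t=11: FL=W FR=S RL=S RR=W
t=14: FL=S FR=W RL=W RR=S
t=15: FL=S FR=W RL=W RR=S
t=19: FL=W FR=S RL=S RR=W
t=21: FL=W FR=S RL=S RR=W

t=0: phase=(11,5,5,11) vs β=5 → FL=W FR=W RL=W RR=W
t=3: phase=(2,8,8,2) vs β=5 → FL=S FR=W RL=W RR=S
t=5: phase=(4,10,10,4) vs β=5 → FL=S FR=W RL=W RR=S
t=11: phase=(10,4,4,10) vs β=5 → FL=W FR=S RL=S RR=W
t=14: phase=(1,7,7,1) vs β=5 → FL=S FR=W RL=W RR=S
t=15: phase=(2,8,8,2) vs β=5 → FL=S FR=W RL=W RR=S
t=19: phase=(6,0,0,6) vs β=5 → FL=W FR=S RL=S RR=W
t=21: phase=(8,2,2,8) vs β=5 → FL=W FR=S RL=S RR=W


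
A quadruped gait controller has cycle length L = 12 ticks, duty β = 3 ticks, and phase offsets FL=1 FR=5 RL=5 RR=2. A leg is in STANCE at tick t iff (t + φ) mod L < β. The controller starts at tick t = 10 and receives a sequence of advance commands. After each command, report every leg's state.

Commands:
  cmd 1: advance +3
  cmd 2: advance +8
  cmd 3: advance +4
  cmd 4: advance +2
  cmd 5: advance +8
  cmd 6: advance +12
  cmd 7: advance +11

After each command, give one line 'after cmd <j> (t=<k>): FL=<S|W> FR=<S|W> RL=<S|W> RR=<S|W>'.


after cmd 1 (t=13): FL=S FR=W RL=W RR=W
after cmd 2 (t=21): FL=W FR=S RL=S RR=W
after cmd 3 (t=25): FL=S FR=W RL=W RR=W
after cmd 4 (t=27): FL=W FR=W RL=W RR=W
after cmd 5 (t=35): FL=S FR=W RL=W RR=S
after cmd 6 (t=47): FL=S FR=W RL=W RR=S
after cmd 7 (t=58): FL=W FR=W RL=W RR=S

start t=10: FL=W FR=W RL=W RR=S
cmd 1: advance +3 → t=13, phase=(2,6,6,3) → FL=S FR=W RL=W RR=W
cmd 2: advance +8 → t=21, phase=(10,2,2,11) → FL=W FR=S RL=S RR=W
cmd 3: advance +4 → t=25, phase=(2,6,6,3) → FL=S FR=W RL=W RR=W
cmd 4: advance +2 → t=27, phase=(4,8,8,5) → FL=W FR=W RL=W RR=W
cmd 5: advance +8 → t=35, phase=(0,4,4,1) → FL=S FR=W RL=W RR=S
cmd 6: advance +12 → t=47, phase=(0,4,4,1) → FL=S FR=W RL=W RR=S
cmd 7: advance +11 → t=58, phase=(11,3,3,0) → FL=W FR=W RL=W RR=S


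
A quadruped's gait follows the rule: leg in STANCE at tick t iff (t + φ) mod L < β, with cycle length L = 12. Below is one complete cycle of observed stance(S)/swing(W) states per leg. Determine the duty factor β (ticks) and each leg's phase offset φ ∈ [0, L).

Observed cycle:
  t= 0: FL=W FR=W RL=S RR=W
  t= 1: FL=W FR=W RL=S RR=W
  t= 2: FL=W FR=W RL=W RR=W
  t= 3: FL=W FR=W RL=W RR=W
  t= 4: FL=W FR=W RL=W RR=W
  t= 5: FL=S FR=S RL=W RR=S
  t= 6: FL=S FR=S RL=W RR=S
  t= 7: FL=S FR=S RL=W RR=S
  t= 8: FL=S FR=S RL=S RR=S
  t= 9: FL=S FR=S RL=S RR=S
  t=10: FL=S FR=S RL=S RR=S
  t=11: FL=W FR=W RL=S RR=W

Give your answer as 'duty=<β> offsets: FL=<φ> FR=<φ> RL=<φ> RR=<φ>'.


duty β = stance ticks per leg = 6
FL: stance ticks = 6; W→S at t=5 → φ=7
FR: stance ticks = 6; W→S at t=5 → φ=7
RL: stance ticks = 6; W→S at t=8 → φ=4
RR: stance ticks = 6; W→S at t=5 → φ=7

duty=6 offsets: FL=7 FR=7 RL=4 RR=7


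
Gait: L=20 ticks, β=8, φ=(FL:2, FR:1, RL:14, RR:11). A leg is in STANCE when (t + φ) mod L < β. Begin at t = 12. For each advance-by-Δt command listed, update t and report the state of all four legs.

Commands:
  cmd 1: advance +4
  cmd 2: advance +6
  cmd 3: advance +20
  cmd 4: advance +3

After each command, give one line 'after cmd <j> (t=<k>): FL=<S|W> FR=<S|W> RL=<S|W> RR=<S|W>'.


after cmd 1 (t=16): FL=W FR=W RL=W RR=S
after cmd 2 (t=22): FL=S FR=S RL=W RR=W
after cmd 3 (t=42): FL=S FR=S RL=W RR=W
after cmd 4 (t=45): FL=S FR=S RL=W RR=W

start t=12: FL=W FR=W RL=S RR=S
cmd 1: advance +4 → t=16, phase=(18,17,10,7) → FL=W FR=W RL=W RR=S
cmd 2: advance +6 → t=22, phase=(4,3,16,13) → FL=S FR=S RL=W RR=W
cmd 3: advance +20 → t=42, phase=(4,3,16,13) → FL=S FR=S RL=W RR=W
cmd 4: advance +3 → t=45, phase=(7,6,19,16) → FL=S FR=S RL=W RR=W


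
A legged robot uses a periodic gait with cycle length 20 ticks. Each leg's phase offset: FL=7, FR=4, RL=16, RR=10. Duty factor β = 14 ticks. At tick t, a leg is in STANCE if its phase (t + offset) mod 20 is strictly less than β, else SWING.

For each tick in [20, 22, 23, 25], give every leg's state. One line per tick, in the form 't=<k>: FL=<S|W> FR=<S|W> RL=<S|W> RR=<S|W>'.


t=20: phase=(7,4,16,10) vs β=14 → FL=S FR=S RL=W RR=S
t=22: phase=(9,6,18,12) vs β=14 → FL=S FR=S RL=W RR=S
t=23: phase=(10,7,19,13) vs β=14 → FL=S FR=S RL=W RR=S
t=25: phase=(12,9,1,15) vs β=14 → FL=S FR=S RL=S RR=W

t=20: FL=S FR=S RL=W RR=S
t=22: FL=S FR=S RL=W RR=S
t=23: FL=S FR=S RL=W RR=S
t=25: FL=S FR=S RL=S RR=W


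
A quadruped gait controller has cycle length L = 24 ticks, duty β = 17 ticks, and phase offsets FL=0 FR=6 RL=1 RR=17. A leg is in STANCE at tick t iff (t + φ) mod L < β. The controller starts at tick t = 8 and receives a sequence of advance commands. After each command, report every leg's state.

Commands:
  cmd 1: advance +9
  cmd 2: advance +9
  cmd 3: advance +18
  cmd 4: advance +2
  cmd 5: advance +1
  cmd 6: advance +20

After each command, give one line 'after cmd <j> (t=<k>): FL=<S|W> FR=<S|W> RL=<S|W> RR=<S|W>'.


start t=8: FL=S FR=S RL=S RR=S
cmd 1: advance +9 → t=17, phase=(17,23,18,10) → FL=W FR=W RL=W RR=S
cmd 2: advance +9 → t=26, phase=(2,8,3,19) → FL=S FR=S RL=S RR=W
cmd 3: advance +18 → t=44, phase=(20,2,21,13) → FL=W FR=S RL=W RR=S
cmd 4: advance +2 → t=46, phase=(22,4,23,15) → FL=W FR=S RL=W RR=S
cmd 5: advance +1 → t=47, phase=(23,5,0,16) → FL=W FR=S RL=S RR=S
cmd 6: advance +20 → t=67, phase=(19,1,20,12) → FL=W FR=S RL=W RR=S

after cmd 1 (t=17): FL=W FR=W RL=W RR=S
after cmd 2 (t=26): FL=S FR=S RL=S RR=W
after cmd 3 (t=44): FL=W FR=S RL=W RR=S
after cmd 4 (t=46): FL=W FR=S RL=W RR=S
after cmd 5 (t=47): FL=W FR=S RL=S RR=S
after cmd 6 (t=67): FL=W FR=S RL=W RR=S


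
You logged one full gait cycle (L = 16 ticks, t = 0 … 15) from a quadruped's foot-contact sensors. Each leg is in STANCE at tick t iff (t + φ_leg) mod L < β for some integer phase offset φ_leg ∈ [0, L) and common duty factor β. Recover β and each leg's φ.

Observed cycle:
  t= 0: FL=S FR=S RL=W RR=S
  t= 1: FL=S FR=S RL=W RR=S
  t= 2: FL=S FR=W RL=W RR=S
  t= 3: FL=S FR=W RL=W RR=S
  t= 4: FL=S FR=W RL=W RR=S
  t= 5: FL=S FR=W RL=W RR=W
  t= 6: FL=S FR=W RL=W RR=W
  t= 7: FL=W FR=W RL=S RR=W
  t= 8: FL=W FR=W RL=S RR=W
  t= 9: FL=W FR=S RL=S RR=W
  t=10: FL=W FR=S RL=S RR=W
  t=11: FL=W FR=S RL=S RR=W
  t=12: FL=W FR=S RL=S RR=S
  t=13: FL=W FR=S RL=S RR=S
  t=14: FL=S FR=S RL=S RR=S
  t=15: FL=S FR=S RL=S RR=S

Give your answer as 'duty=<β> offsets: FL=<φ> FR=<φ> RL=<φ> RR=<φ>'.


duty β = stance ticks per leg = 9
FL: stance ticks = 9; W→S at t=14 → φ=2
FR: stance ticks = 9; W→S at t=9 → φ=7
RL: stance ticks = 9; W→S at t=7 → φ=9
RR: stance ticks = 9; W→S at t=12 → φ=4

duty=9 offsets: FL=2 FR=7 RL=9 RR=4


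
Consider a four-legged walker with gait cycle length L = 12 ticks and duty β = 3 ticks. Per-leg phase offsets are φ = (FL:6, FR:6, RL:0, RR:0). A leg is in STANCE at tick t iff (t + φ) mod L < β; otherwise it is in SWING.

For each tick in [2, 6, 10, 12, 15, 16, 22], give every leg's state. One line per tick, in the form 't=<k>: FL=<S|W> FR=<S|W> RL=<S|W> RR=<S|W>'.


t=2: phase=(8,8,2,2) vs β=3 → FL=W FR=W RL=S RR=S
t=6: phase=(0,0,6,6) vs β=3 → FL=S FR=S RL=W RR=W
t=10: phase=(4,4,10,10) vs β=3 → FL=W FR=W RL=W RR=W
t=12: phase=(6,6,0,0) vs β=3 → FL=W FR=W RL=S RR=S
t=15: phase=(9,9,3,3) vs β=3 → FL=W FR=W RL=W RR=W
t=16: phase=(10,10,4,4) vs β=3 → FL=W FR=W RL=W RR=W
t=22: phase=(4,4,10,10) vs β=3 → FL=W FR=W RL=W RR=W

t=2: FL=W FR=W RL=S RR=S
t=6: FL=S FR=S RL=W RR=W
t=10: FL=W FR=W RL=W RR=W
t=12: FL=W FR=W RL=S RR=S
t=15: FL=W FR=W RL=W RR=W
t=16: FL=W FR=W RL=W RR=W
t=22: FL=W FR=W RL=W RR=W


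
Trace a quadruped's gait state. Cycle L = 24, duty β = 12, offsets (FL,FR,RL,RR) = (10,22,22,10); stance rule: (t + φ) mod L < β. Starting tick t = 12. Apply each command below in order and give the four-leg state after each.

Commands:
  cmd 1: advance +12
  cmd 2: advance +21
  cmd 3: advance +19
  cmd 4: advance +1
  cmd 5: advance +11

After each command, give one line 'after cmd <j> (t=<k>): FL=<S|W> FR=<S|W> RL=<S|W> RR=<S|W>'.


start t=12: FL=W FR=S RL=S RR=W
cmd 1: advance +12 → t=24, phase=(10,22,22,10) → FL=S FR=W RL=W RR=S
cmd 2: advance +21 → t=45, phase=(7,19,19,7) → FL=S FR=W RL=W RR=S
cmd 3: advance +19 → t=64, phase=(2,14,14,2) → FL=S FR=W RL=W RR=S
cmd 4: advance +1 → t=65, phase=(3,15,15,3) → FL=S FR=W RL=W RR=S
cmd 5: advance +11 → t=76, phase=(14,2,2,14) → FL=W FR=S RL=S RR=W

after cmd 1 (t=24): FL=S FR=W RL=W RR=S
after cmd 2 (t=45): FL=S FR=W RL=W RR=S
after cmd 3 (t=64): FL=S FR=W RL=W RR=S
after cmd 4 (t=65): FL=S FR=W RL=W RR=S
after cmd 5 (t=76): FL=W FR=S RL=S RR=W


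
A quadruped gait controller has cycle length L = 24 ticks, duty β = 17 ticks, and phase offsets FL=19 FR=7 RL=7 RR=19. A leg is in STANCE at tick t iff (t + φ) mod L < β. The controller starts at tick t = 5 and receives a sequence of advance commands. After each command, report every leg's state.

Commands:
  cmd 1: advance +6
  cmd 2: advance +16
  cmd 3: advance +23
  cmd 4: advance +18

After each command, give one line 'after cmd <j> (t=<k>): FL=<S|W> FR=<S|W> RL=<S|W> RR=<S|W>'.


after cmd 1 (t=11): FL=S FR=W RL=W RR=S
after cmd 2 (t=27): FL=W FR=S RL=S RR=W
after cmd 3 (t=50): FL=W FR=S RL=S RR=W
after cmd 4 (t=68): FL=S FR=S RL=S RR=S

start t=5: FL=S FR=S RL=S RR=S
cmd 1: advance +6 → t=11, phase=(6,18,18,6) → FL=S FR=W RL=W RR=S
cmd 2: advance +16 → t=27, phase=(22,10,10,22) → FL=W FR=S RL=S RR=W
cmd 3: advance +23 → t=50, phase=(21,9,9,21) → FL=W FR=S RL=S RR=W
cmd 4: advance +18 → t=68, phase=(15,3,3,15) → FL=S FR=S RL=S RR=S


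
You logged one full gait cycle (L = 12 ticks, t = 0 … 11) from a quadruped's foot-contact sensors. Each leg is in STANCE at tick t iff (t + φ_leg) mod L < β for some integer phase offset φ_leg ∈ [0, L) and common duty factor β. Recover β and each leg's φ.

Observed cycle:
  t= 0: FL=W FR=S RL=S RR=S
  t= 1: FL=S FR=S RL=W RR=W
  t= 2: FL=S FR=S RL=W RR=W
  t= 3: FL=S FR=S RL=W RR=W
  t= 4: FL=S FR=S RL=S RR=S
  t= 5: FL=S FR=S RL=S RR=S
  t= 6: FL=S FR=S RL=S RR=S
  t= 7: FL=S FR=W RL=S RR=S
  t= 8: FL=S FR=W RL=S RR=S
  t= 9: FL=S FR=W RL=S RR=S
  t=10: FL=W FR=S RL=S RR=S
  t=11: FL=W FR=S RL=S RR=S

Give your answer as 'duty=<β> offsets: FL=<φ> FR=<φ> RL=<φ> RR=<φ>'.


duty=9 offsets: FL=11 FR=2 RL=8 RR=8

duty β = stance ticks per leg = 9
FL: stance ticks = 9; W→S at t=1 → φ=11
FR: stance ticks = 9; W→S at t=10 → φ=2
RL: stance ticks = 9; W→S at t=4 → φ=8
RR: stance ticks = 9; W→S at t=4 → φ=8


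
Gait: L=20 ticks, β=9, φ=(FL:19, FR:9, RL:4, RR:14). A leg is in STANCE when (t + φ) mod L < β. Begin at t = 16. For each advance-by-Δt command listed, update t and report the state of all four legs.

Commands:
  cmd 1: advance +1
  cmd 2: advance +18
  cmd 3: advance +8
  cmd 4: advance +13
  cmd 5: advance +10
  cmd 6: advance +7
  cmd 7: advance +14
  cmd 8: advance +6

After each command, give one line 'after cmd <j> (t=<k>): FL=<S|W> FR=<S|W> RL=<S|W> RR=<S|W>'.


after cmd 1 (t=17): FL=W FR=S RL=S RR=W
after cmd 2 (t=35): FL=W FR=S RL=W RR=W
after cmd 3 (t=43): FL=S FR=W RL=S RR=W
after cmd 4 (t=56): FL=W FR=S RL=S RR=W
after cmd 5 (t=66): FL=S FR=W RL=W RR=S
after cmd 6 (t=73): FL=W FR=S RL=W RR=S
after cmd 7 (t=87): FL=S FR=W RL=W RR=S
after cmd 8 (t=93): FL=W FR=S RL=W RR=S

start t=16: FL=W FR=S RL=S RR=W
cmd 1: advance +1 → t=17, phase=(16,6,1,11) → FL=W FR=S RL=S RR=W
cmd 2: advance +18 → t=35, phase=(14,4,19,9) → FL=W FR=S RL=W RR=W
cmd 3: advance +8 → t=43, phase=(2,12,7,17) → FL=S FR=W RL=S RR=W
cmd 4: advance +13 → t=56, phase=(15,5,0,10) → FL=W FR=S RL=S RR=W
cmd 5: advance +10 → t=66, phase=(5,15,10,0) → FL=S FR=W RL=W RR=S
cmd 6: advance +7 → t=73, phase=(12,2,17,7) → FL=W FR=S RL=W RR=S
cmd 7: advance +14 → t=87, phase=(6,16,11,1) → FL=S FR=W RL=W RR=S
cmd 8: advance +6 → t=93, phase=(12,2,17,7) → FL=W FR=S RL=W RR=S


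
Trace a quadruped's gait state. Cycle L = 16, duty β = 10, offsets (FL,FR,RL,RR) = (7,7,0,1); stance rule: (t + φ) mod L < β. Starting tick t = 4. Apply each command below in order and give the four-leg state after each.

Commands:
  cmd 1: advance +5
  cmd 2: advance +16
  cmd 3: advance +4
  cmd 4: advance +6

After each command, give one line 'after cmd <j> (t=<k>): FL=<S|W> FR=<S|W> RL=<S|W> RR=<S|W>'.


start t=4: FL=W FR=W RL=S RR=S
cmd 1: advance +5 → t=9, phase=(0,0,9,10) → FL=S FR=S RL=S RR=W
cmd 2: advance +16 → t=25, phase=(0,0,9,10) → FL=S FR=S RL=S RR=W
cmd 3: advance +4 → t=29, phase=(4,4,13,14) → FL=S FR=S RL=W RR=W
cmd 4: advance +6 → t=35, phase=(10,10,3,4) → FL=W FR=W RL=S RR=S

after cmd 1 (t=9): FL=S FR=S RL=S RR=W
after cmd 2 (t=25): FL=S FR=S RL=S RR=W
after cmd 3 (t=29): FL=S FR=S RL=W RR=W
after cmd 4 (t=35): FL=W FR=W RL=S RR=S


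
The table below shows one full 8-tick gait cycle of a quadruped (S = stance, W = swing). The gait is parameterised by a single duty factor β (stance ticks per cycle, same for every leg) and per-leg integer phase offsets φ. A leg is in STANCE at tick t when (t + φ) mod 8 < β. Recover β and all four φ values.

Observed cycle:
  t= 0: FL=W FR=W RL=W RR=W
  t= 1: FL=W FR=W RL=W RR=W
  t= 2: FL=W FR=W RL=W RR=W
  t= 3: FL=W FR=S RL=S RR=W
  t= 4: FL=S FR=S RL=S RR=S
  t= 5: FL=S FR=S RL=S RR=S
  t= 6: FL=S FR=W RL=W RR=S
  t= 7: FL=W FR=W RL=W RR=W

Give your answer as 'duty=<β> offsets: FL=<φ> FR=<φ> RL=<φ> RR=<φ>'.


duty β = stance ticks per leg = 3
FL: stance ticks = 3; W→S at t=4 → φ=4
FR: stance ticks = 3; W→S at t=3 → φ=5
RL: stance ticks = 3; W→S at t=3 → φ=5
RR: stance ticks = 3; W→S at t=4 → φ=4

duty=3 offsets: FL=4 FR=5 RL=5 RR=4


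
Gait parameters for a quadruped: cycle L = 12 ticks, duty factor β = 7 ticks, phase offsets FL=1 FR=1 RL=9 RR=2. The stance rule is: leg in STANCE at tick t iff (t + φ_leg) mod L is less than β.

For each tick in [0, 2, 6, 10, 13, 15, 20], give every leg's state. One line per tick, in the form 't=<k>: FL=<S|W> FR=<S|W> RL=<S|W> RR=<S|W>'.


t=0: FL=S FR=S RL=W RR=S
t=2: FL=S FR=S RL=W RR=S
t=6: FL=W FR=W RL=S RR=W
t=10: FL=W FR=W RL=W RR=S
t=13: FL=S FR=S RL=W RR=S
t=15: FL=S FR=S RL=S RR=S
t=20: FL=W FR=W RL=S RR=W

t=0: phase=(1,1,9,2) vs β=7 → FL=S FR=S RL=W RR=S
t=2: phase=(3,3,11,4) vs β=7 → FL=S FR=S RL=W RR=S
t=6: phase=(7,7,3,8) vs β=7 → FL=W FR=W RL=S RR=W
t=10: phase=(11,11,7,0) vs β=7 → FL=W FR=W RL=W RR=S
t=13: phase=(2,2,10,3) vs β=7 → FL=S FR=S RL=W RR=S
t=15: phase=(4,4,0,5) vs β=7 → FL=S FR=S RL=S RR=S
t=20: phase=(9,9,5,10) vs β=7 → FL=W FR=W RL=S RR=W


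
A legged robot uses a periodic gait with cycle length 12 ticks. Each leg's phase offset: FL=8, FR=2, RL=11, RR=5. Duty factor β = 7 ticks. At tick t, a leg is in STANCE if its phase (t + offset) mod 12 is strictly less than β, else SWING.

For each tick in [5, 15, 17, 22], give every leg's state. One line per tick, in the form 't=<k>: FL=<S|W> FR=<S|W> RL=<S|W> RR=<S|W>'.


t=5: phase=(1,7,4,10) vs β=7 → FL=S FR=W RL=S RR=W
t=15: phase=(11,5,2,8) vs β=7 → FL=W FR=S RL=S RR=W
t=17: phase=(1,7,4,10) vs β=7 → FL=S FR=W RL=S RR=W
t=22: phase=(6,0,9,3) vs β=7 → FL=S FR=S RL=W RR=S

t=5: FL=S FR=W RL=S RR=W
t=15: FL=W FR=S RL=S RR=W
t=17: FL=S FR=W RL=S RR=W
t=22: FL=S FR=S RL=W RR=S


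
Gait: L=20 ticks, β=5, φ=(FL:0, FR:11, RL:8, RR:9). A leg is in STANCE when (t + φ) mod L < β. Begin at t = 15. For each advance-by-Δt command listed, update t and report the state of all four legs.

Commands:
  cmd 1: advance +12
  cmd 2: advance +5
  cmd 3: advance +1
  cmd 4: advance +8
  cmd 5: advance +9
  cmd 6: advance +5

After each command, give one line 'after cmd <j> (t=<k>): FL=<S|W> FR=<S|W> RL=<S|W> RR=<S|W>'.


after cmd 1 (t=27): FL=W FR=W RL=W RR=W
after cmd 2 (t=32): FL=W FR=S RL=S RR=S
after cmd 3 (t=33): FL=W FR=S RL=S RR=S
after cmd 4 (t=41): FL=S FR=W RL=W RR=W
after cmd 5 (t=50): FL=W FR=S RL=W RR=W
after cmd 6 (t=55): FL=W FR=W RL=S RR=S

start t=15: FL=W FR=W RL=S RR=S
cmd 1: advance +12 → t=27, phase=(7,18,15,16) → FL=W FR=W RL=W RR=W
cmd 2: advance +5 → t=32, phase=(12,3,0,1) → FL=W FR=S RL=S RR=S
cmd 3: advance +1 → t=33, phase=(13,4,1,2) → FL=W FR=S RL=S RR=S
cmd 4: advance +8 → t=41, phase=(1,12,9,10) → FL=S FR=W RL=W RR=W
cmd 5: advance +9 → t=50, phase=(10,1,18,19) → FL=W FR=S RL=W RR=W
cmd 6: advance +5 → t=55, phase=(15,6,3,4) → FL=W FR=W RL=S RR=S


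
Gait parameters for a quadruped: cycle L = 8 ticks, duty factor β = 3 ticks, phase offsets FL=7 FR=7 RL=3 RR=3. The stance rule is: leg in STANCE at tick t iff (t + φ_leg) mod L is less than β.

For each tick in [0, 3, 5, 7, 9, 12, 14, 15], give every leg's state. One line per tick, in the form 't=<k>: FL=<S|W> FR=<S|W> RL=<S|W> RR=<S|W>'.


t=0: phase=(7,7,3,3) vs β=3 → FL=W FR=W RL=W RR=W
t=3: phase=(2,2,6,6) vs β=3 → FL=S FR=S RL=W RR=W
t=5: phase=(4,4,0,0) vs β=3 → FL=W FR=W RL=S RR=S
t=7: phase=(6,6,2,2) vs β=3 → FL=W FR=W RL=S RR=S
t=9: phase=(0,0,4,4) vs β=3 → FL=S FR=S RL=W RR=W
t=12: phase=(3,3,7,7) vs β=3 → FL=W FR=W RL=W RR=W
t=14: phase=(5,5,1,1) vs β=3 → FL=W FR=W RL=S RR=S
t=15: phase=(6,6,2,2) vs β=3 → FL=W FR=W RL=S RR=S

t=0: FL=W FR=W RL=W RR=W
t=3: FL=S FR=S RL=W RR=W
t=5: FL=W FR=W RL=S RR=S
t=7: FL=W FR=W RL=S RR=S
t=9: FL=S FR=S RL=W RR=W
t=12: FL=W FR=W RL=W RR=W
t=14: FL=W FR=W RL=S RR=S
t=15: FL=W FR=W RL=S RR=S


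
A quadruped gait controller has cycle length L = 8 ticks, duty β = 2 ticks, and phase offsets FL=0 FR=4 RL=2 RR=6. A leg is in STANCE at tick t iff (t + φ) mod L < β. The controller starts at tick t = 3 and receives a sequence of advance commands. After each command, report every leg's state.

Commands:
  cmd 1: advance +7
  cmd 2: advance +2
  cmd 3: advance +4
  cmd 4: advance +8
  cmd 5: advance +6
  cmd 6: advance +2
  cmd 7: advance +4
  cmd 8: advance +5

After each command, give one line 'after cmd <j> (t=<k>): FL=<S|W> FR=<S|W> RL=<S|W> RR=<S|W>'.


start t=3: FL=W FR=W RL=W RR=S
cmd 1: advance +7 → t=10, phase=(2,6,4,0) → FL=W FR=W RL=W RR=S
cmd 2: advance +2 → t=12, phase=(4,0,6,2) → FL=W FR=S RL=W RR=W
cmd 3: advance +4 → t=16, phase=(0,4,2,6) → FL=S FR=W RL=W RR=W
cmd 4: advance +8 → t=24, phase=(0,4,2,6) → FL=S FR=W RL=W RR=W
cmd 5: advance +6 → t=30, phase=(6,2,0,4) → FL=W FR=W RL=S RR=W
cmd 6: advance +2 → t=32, phase=(0,4,2,6) → FL=S FR=W RL=W RR=W
cmd 7: advance +4 → t=36, phase=(4,0,6,2) → FL=W FR=S RL=W RR=W
cmd 8: advance +5 → t=41, phase=(1,5,3,7) → FL=S FR=W RL=W RR=W

after cmd 1 (t=10): FL=W FR=W RL=W RR=S
after cmd 2 (t=12): FL=W FR=S RL=W RR=W
after cmd 3 (t=16): FL=S FR=W RL=W RR=W
after cmd 4 (t=24): FL=S FR=W RL=W RR=W
after cmd 5 (t=30): FL=W FR=W RL=S RR=W
after cmd 6 (t=32): FL=S FR=W RL=W RR=W
after cmd 7 (t=36): FL=W FR=S RL=W RR=W
after cmd 8 (t=41): FL=S FR=W RL=W RR=W


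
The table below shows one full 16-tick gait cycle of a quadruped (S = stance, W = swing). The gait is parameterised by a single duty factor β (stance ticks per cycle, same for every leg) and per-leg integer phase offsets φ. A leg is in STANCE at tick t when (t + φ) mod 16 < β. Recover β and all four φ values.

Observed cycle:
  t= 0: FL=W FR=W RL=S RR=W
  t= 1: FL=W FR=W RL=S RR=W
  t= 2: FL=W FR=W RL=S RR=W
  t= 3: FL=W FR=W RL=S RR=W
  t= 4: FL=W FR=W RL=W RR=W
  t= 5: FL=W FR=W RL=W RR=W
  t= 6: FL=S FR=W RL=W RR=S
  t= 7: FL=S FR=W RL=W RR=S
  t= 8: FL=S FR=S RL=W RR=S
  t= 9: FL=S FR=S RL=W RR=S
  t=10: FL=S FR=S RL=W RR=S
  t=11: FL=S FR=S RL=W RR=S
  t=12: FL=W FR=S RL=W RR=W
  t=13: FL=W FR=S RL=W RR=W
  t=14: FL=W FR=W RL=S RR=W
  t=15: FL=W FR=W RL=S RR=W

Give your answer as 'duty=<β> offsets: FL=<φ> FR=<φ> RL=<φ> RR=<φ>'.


duty=6 offsets: FL=10 FR=8 RL=2 RR=10

duty β = stance ticks per leg = 6
FL: stance ticks = 6; W→S at t=6 → φ=10
FR: stance ticks = 6; W→S at t=8 → φ=8
RL: stance ticks = 6; W→S at t=14 → φ=2
RR: stance ticks = 6; W→S at t=6 → φ=10


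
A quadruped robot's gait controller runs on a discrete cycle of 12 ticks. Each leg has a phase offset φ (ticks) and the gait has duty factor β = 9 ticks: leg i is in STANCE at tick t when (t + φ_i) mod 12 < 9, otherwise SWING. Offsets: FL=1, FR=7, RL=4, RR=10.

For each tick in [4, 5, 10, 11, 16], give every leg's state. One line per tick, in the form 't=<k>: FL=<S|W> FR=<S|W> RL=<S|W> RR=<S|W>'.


t=4: phase=(5,11,8,2) vs β=9 → FL=S FR=W RL=S RR=S
t=5: phase=(6,0,9,3) vs β=9 → FL=S FR=S RL=W RR=S
t=10: phase=(11,5,2,8) vs β=9 → FL=W FR=S RL=S RR=S
t=11: phase=(0,6,3,9) vs β=9 → FL=S FR=S RL=S RR=W
t=16: phase=(5,11,8,2) vs β=9 → FL=S FR=W RL=S RR=S

t=4: FL=S FR=W RL=S RR=S
t=5: FL=S FR=S RL=W RR=S
t=10: FL=W FR=S RL=S RR=S
t=11: FL=S FR=S RL=S RR=W
t=16: FL=S FR=W RL=S RR=S


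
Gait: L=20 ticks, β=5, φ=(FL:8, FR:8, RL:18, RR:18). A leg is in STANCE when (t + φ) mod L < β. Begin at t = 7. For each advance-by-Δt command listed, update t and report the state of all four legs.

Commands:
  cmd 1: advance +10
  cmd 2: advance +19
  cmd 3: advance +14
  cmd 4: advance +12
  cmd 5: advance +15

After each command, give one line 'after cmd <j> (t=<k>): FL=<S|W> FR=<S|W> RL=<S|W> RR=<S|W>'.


start t=7: FL=W FR=W RL=W RR=W
cmd 1: advance +10 → t=17, phase=(5,5,15,15) → FL=W FR=W RL=W RR=W
cmd 2: advance +19 → t=36, phase=(4,4,14,14) → FL=S FR=S RL=W RR=W
cmd 3: advance +14 → t=50, phase=(18,18,8,8) → FL=W FR=W RL=W RR=W
cmd 4: advance +12 → t=62, phase=(10,10,0,0) → FL=W FR=W RL=S RR=S
cmd 5: advance +15 → t=77, phase=(5,5,15,15) → FL=W FR=W RL=W RR=W

after cmd 1 (t=17): FL=W FR=W RL=W RR=W
after cmd 2 (t=36): FL=S FR=S RL=W RR=W
after cmd 3 (t=50): FL=W FR=W RL=W RR=W
after cmd 4 (t=62): FL=W FR=W RL=S RR=S
after cmd 5 (t=77): FL=W FR=W RL=W RR=W


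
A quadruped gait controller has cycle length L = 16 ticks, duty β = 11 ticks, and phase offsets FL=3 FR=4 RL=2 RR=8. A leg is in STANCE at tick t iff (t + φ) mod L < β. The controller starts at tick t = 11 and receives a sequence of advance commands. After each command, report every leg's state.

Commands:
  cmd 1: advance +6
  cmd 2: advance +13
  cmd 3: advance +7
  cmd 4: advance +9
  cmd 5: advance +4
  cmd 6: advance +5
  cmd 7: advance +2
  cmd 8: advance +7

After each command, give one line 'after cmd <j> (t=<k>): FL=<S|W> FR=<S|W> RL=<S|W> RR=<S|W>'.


after cmd 1 (t=17): FL=S FR=S RL=S RR=S
after cmd 2 (t=30): FL=S FR=S RL=S RR=S
after cmd 3 (t=37): FL=S FR=S RL=S RR=W
after cmd 4 (t=46): FL=S FR=S RL=S RR=S
after cmd 5 (t=50): FL=S FR=S RL=S RR=S
after cmd 6 (t=55): FL=S FR=W RL=S RR=W
after cmd 7 (t=57): FL=W FR=W RL=W RR=S
after cmd 8 (t=64): FL=S FR=S RL=S RR=S

start t=11: FL=W FR=W RL=W RR=S
cmd 1: advance +6 → t=17, phase=(4,5,3,9) → FL=S FR=S RL=S RR=S
cmd 2: advance +13 → t=30, phase=(1,2,0,6) → FL=S FR=S RL=S RR=S
cmd 3: advance +7 → t=37, phase=(8,9,7,13) → FL=S FR=S RL=S RR=W
cmd 4: advance +9 → t=46, phase=(1,2,0,6) → FL=S FR=S RL=S RR=S
cmd 5: advance +4 → t=50, phase=(5,6,4,10) → FL=S FR=S RL=S RR=S
cmd 6: advance +5 → t=55, phase=(10,11,9,15) → FL=S FR=W RL=S RR=W
cmd 7: advance +2 → t=57, phase=(12,13,11,1) → FL=W FR=W RL=W RR=S
cmd 8: advance +7 → t=64, phase=(3,4,2,8) → FL=S FR=S RL=S RR=S


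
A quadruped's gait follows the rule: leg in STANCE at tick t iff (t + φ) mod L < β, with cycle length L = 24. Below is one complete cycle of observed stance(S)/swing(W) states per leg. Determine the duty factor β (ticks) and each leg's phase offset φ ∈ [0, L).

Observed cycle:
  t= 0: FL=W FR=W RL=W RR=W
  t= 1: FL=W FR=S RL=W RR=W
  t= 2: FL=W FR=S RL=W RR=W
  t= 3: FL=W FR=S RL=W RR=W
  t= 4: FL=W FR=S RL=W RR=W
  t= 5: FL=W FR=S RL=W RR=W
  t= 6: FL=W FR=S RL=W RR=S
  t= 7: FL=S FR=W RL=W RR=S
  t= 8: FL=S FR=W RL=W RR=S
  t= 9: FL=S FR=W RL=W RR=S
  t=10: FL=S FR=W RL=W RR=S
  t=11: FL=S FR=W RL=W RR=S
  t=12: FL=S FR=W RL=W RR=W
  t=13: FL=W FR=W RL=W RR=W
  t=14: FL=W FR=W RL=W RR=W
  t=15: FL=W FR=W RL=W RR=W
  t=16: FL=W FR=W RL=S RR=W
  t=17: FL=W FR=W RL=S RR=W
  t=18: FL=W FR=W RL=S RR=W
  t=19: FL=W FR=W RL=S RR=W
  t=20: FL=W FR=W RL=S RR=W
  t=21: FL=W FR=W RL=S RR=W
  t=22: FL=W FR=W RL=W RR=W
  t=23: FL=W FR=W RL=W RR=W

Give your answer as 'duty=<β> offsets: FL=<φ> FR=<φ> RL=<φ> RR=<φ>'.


duty β = stance ticks per leg = 6
FL: stance ticks = 6; W→S at t=7 → φ=17
FR: stance ticks = 6; W→S at t=1 → φ=23
RL: stance ticks = 6; W→S at t=16 → φ=8
RR: stance ticks = 6; W→S at t=6 → φ=18

duty=6 offsets: FL=17 FR=23 RL=8 RR=18


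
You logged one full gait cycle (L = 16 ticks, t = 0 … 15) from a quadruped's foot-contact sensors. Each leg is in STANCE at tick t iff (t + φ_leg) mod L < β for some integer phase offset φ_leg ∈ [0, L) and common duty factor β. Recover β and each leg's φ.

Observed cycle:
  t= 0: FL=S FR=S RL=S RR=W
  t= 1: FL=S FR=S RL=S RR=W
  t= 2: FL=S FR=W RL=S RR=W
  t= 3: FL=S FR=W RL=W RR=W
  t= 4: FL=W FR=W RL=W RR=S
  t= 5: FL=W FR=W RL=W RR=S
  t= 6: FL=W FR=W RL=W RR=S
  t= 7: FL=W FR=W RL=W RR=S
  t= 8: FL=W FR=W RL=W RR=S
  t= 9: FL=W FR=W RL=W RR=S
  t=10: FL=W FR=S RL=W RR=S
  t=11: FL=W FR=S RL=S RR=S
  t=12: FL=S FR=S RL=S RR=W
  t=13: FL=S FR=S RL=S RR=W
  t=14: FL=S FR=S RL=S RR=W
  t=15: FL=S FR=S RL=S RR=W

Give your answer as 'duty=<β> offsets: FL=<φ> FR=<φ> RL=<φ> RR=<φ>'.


duty β = stance ticks per leg = 8
FL: stance ticks = 8; W→S at t=12 → φ=4
FR: stance ticks = 8; W→S at t=10 → φ=6
RL: stance ticks = 8; W→S at t=11 → φ=5
RR: stance ticks = 8; W→S at t=4 → φ=12

duty=8 offsets: FL=4 FR=6 RL=5 RR=12


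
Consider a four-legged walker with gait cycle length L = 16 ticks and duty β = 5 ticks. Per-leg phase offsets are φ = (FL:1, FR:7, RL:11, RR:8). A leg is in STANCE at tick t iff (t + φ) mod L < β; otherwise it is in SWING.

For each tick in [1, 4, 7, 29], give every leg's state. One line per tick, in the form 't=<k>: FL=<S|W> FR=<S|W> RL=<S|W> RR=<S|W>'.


t=1: FL=S FR=W RL=W RR=W
t=4: FL=W FR=W RL=W RR=W
t=7: FL=W FR=W RL=S RR=W
t=29: FL=W FR=S RL=W RR=W

t=1: phase=(2,8,12,9) vs β=5 → FL=S FR=W RL=W RR=W
t=4: phase=(5,11,15,12) vs β=5 → FL=W FR=W RL=W RR=W
t=7: phase=(8,14,2,15) vs β=5 → FL=W FR=W RL=S RR=W
t=29: phase=(14,4,8,5) vs β=5 → FL=W FR=S RL=W RR=W


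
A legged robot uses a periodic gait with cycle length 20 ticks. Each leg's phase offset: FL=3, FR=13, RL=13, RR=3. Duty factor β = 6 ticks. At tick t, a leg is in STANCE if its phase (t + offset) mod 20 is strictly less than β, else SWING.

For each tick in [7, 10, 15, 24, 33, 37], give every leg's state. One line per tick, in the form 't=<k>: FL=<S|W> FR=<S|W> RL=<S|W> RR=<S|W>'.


t=7: FL=W FR=S RL=S RR=W
t=10: FL=W FR=S RL=S RR=W
t=15: FL=W FR=W RL=W RR=W
t=24: FL=W FR=W RL=W RR=W
t=33: FL=W FR=W RL=W RR=W
t=37: FL=S FR=W RL=W RR=S

t=7: phase=(10,0,0,10) vs β=6 → FL=W FR=S RL=S RR=W
t=10: phase=(13,3,3,13) vs β=6 → FL=W FR=S RL=S RR=W
t=15: phase=(18,8,8,18) vs β=6 → FL=W FR=W RL=W RR=W
t=24: phase=(7,17,17,7) vs β=6 → FL=W FR=W RL=W RR=W
t=33: phase=(16,6,6,16) vs β=6 → FL=W FR=W RL=W RR=W
t=37: phase=(0,10,10,0) vs β=6 → FL=S FR=W RL=W RR=S


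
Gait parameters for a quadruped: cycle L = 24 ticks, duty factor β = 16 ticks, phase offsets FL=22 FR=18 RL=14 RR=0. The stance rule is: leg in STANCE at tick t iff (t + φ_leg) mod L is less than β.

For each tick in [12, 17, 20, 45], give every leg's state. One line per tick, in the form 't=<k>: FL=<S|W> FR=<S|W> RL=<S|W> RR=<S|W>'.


t=12: phase=(10,6,2,12) vs β=16 → FL=S FR=S RL=S RR=S
t=17: phase=(15,11,7,17) vs β=16 → FL=S FR=S RL=S RR=W
t=20: phase=(18,14,10,20) vs β=16 → FL=W FR=S RL=S RR=W
t=45: phase=(19,15,11,21) vs β=16 → FL=W FR=S RL=S RR=W

t=12: FL=S FR=S RL=S RR=S
t=17: FL=S FR=S RL=S RR=W
t=20: FL=W FR=S RL=S RR=W
t=45: FL=W FR=S RL=S RR=W


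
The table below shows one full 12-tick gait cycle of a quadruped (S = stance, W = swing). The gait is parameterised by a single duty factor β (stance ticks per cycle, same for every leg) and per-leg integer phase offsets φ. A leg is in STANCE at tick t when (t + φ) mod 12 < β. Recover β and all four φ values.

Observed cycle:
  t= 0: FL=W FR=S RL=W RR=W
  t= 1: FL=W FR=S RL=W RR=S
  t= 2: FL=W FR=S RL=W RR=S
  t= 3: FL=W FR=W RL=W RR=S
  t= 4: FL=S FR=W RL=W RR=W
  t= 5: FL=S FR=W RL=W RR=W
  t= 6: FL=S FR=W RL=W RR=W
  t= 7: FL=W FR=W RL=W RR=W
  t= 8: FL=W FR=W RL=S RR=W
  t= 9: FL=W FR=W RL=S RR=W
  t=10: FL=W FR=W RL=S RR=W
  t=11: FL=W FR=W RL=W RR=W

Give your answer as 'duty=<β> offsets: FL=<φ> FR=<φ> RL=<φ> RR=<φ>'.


duty β = stance ticks per leg = 3
FL: stance ticks = 3; W→S at t=4 → φ=8
FR: stance ticks = 3; W→S at t=0 → φ=0
RL: stance ticks = 3; W→S at t=8 → φ=4
RR: stance ticks = 3; W→S at t=1 → φ=11

duty=3 offsets: FL=8 FR=0 RL=4 RR=11


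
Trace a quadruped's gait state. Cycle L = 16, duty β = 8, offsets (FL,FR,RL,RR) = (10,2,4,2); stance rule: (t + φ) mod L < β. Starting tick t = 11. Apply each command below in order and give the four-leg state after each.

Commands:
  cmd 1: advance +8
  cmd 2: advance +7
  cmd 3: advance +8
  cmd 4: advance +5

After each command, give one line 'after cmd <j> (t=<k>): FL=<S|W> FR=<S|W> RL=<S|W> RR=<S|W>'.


after cmd 1 (t=19): FL=W FR=S RL=S RR=S
after cmd 2 (t=26): FL=S FR=W RL=W RR=W
after cmd 3 (t=34): FL=W FR=S RL=S RR=S
after cmd 4 (t=39): FL=S FR=W RL=W RR=W

start t=11: FL=S FR=W RL=W RR=W
cmd 1: advance +8 → t=19, phase=(13,5,7,5) → FL=W FR=S RL=S RR=S
cmd 2: advance +7 → t=26, phase=(4,12,14,12) → FL=S FR=W RL=W RR=W
cmd 3: advance +8 → t=34, phase=(12,4,6,4) → FL=W FR=S RL=S RR=S
cmd 4: advance +5 → t=39, phase=(1,9,11,9) → FL=S FR=W RL=W RR=W


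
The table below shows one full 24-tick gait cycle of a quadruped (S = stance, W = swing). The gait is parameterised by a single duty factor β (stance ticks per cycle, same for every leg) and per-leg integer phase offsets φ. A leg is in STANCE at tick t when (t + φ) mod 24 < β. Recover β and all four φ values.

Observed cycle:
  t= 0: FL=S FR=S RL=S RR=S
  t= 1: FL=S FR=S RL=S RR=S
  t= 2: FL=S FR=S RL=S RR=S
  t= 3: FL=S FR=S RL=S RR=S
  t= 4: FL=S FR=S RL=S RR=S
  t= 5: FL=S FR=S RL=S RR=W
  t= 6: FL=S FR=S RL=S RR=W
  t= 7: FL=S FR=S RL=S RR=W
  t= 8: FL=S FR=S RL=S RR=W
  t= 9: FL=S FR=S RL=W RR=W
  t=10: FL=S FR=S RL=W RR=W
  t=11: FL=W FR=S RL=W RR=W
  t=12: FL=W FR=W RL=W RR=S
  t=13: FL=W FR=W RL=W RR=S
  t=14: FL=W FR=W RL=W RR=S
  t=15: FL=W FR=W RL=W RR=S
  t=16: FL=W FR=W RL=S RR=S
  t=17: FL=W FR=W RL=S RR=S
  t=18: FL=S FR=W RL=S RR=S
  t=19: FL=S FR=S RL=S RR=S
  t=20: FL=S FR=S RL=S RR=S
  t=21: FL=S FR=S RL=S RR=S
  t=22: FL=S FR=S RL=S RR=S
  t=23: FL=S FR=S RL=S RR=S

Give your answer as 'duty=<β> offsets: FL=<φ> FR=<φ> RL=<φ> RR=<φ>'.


duty β = stance ticks per leg = 17
FL: stance ticks = 17; W→S at t=18 → φ=6
FR: stance ticks = 17; W→S at t=19 → φ=5
RL: stance ticks = 17; W→S at t=16 → φ=8
RR: stance ticks = 17; W→S at t=12 → φ=12

duty=17 offsets: FL=6 FR=5 RL=8 RR=12


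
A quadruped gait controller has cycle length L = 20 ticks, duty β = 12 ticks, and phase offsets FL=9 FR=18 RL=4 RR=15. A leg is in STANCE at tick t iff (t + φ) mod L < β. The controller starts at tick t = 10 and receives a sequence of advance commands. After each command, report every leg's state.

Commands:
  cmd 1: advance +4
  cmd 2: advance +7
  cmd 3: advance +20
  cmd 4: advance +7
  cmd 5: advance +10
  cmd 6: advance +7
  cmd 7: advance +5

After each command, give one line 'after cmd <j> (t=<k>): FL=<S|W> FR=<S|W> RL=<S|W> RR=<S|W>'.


start t=10: FL=W FR=S RL=W RR=S
cmd 1: advance +4 → t=14, phase=(3,12,18,9) → FL=S FR=W RL=W RR=S
cmd 2: advance +7 → t=21, phase=(10,19,5,16) → FL=S FR=W RL=S RR=W
cmd 3: advance +20 → t=41, phase=(10,19,5,16) → FL=S FR=W RL=S RR=W
cmd 4: advance +7 → t=48, phase=(17,6,12,3) → FL=W FR=S RL=W RR=S
cmd 5: advance +10 → t=58, phase=(7,16,2,13) → FL=S FR=W RL=S RR=W
cmd 6: advance +7 → t=65, phase=(14,3,9,0) → FL=W FR=S RL=S RR=S
cmd 7: advance +5 → t=70, phase=(19,8,14,5) → FL=W FR=S RL=W RR=S

after cmd 1 (t=14): FL=S FR=W RL=W RR=S
after cmd 2 (t=21): FL=S FR=W RL=S RR=W
after cmd 3 (t=41): FL=S FR=W RL=S RR=W
after cmd 4 (t=48): FL=W FR=S RL=W RR=S
after cmd 5 (t=58): FL=S FR=W RL=S RR=W
after cmd 6 (t=65): FL=W FR=S RL=S RR=S
after cmd 7 (t=70): FL=W FR=S RL=W RR=S


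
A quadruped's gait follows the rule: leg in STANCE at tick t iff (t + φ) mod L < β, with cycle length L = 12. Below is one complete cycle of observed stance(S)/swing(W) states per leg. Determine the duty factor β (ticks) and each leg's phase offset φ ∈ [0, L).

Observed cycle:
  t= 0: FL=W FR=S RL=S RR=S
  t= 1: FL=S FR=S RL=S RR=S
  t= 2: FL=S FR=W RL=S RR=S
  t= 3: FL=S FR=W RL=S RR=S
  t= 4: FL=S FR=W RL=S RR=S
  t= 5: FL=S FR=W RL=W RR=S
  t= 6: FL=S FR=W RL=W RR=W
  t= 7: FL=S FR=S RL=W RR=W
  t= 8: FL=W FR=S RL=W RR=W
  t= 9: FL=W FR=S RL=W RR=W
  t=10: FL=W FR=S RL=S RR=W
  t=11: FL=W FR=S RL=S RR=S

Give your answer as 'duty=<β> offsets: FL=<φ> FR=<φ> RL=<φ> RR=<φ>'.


duty=7 offsets: FL=11 FR=5 RL=2 RR=1

duty β = stance ticks per leg = 7
FL: stance ticks = 7; W→S at t=1 → φ=11
FR: stance ticks = 7; W→S at t=7 → φ=5
RL: stance ticks = 7; W→S at t=10 → φ=2
RR: stance ticks = 7; W→S at t=11 → φ=1


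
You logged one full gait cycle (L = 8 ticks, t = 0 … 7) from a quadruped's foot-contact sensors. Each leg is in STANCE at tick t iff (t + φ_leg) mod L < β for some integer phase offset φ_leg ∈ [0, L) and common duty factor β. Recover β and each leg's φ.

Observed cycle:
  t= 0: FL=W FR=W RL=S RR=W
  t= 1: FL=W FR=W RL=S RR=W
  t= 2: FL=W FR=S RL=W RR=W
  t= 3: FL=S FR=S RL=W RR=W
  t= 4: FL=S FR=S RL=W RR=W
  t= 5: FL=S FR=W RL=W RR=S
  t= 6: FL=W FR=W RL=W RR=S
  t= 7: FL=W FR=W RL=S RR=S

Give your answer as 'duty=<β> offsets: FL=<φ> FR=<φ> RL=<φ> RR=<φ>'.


duty β = stance ticks per leg = 3
FL: stance ticks = 3; W→S at t=3 → φ=5
FR: stance ticks = 3; W→S at t=2 → φ=6
RL: stance ticks = 3; W→S at t=7 → φ=1
RR: stance ticks = 3; W→S at t=5 → φ=3

duty=3 offsets: FL=5 FR=6 RL=1 RR=3


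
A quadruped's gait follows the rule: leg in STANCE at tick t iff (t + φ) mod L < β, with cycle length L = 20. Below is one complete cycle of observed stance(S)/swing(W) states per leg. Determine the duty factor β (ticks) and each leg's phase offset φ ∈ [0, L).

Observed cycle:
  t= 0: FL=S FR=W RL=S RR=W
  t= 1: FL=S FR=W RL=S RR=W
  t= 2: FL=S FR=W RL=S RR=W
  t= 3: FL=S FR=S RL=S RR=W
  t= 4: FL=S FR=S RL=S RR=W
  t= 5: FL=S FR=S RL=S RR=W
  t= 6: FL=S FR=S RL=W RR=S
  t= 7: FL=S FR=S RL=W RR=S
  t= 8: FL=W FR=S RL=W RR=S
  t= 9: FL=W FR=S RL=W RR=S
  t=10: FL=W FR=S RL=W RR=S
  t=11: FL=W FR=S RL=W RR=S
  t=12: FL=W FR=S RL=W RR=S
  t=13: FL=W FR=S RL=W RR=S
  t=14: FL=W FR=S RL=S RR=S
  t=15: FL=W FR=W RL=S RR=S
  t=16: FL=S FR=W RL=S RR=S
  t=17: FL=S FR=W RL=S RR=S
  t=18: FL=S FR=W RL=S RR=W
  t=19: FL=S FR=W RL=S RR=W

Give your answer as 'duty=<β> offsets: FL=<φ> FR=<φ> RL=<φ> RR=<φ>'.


duty β = stance ticks per leg = 12
FL: stance ticks = 12; W→S at t=16 → φ=4
FR: stance ticks = 12; W→S at t=3 → φ=17
RL: stance ticks = 12; W→S at t=14 → φ=6
RR: stance ticks = 12; W→S at t=6 → φ=14

duty=12 offsets: FL=4 FR=17 RL=6 RR=14


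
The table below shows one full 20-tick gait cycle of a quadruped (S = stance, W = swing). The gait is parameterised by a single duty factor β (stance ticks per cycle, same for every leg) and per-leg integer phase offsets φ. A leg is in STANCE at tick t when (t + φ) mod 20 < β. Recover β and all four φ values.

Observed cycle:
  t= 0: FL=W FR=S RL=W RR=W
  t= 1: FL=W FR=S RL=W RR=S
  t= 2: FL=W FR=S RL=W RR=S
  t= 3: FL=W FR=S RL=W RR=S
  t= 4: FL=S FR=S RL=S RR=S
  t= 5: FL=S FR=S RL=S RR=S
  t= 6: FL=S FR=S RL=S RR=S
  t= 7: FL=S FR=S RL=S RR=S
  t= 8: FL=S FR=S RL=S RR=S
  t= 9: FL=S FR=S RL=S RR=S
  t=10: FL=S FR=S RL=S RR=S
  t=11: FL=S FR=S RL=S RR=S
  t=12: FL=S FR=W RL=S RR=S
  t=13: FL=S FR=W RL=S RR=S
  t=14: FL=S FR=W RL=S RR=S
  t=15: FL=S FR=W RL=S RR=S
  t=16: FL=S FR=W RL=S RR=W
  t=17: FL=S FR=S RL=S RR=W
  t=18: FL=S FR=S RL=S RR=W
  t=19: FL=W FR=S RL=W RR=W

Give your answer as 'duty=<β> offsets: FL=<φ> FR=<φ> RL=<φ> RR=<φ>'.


duty=15 offsets: FL=16 FR=3 RL=16 RR=19

duty β = stance ticks per leg = 15
FL: stance ticks = 15; W→S at t=4 → φ=16
FR: stance ticks = 15; W→S at t=17 → φ=3
RL: stance ticks = 15; W→S at t=4 → φ=16
RR: stance ticks = 15; W→S at t=1 → φ=19


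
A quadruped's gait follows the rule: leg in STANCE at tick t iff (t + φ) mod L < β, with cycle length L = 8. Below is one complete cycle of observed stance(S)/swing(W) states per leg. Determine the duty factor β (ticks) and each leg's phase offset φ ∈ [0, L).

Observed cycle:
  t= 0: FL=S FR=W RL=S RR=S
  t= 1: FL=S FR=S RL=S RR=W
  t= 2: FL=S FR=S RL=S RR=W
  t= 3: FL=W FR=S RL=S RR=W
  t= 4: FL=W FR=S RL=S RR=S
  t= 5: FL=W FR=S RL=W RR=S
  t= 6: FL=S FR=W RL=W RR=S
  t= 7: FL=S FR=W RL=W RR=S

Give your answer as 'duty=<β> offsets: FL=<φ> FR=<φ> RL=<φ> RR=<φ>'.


duty=5 offsets: FL=2 FR=7 RL=0 RR=4

duty β = stance ticks per leg = 5
FL: stance ticks = 5; W→S at t=6 → φ=2
FR: stance ticks = 5; W→S at t=1 → φ=7
RL: stance ticks = 5; W→S at t=0 → φ=0
RR: stance ticks = 5; W→S at t=4 → φ=4


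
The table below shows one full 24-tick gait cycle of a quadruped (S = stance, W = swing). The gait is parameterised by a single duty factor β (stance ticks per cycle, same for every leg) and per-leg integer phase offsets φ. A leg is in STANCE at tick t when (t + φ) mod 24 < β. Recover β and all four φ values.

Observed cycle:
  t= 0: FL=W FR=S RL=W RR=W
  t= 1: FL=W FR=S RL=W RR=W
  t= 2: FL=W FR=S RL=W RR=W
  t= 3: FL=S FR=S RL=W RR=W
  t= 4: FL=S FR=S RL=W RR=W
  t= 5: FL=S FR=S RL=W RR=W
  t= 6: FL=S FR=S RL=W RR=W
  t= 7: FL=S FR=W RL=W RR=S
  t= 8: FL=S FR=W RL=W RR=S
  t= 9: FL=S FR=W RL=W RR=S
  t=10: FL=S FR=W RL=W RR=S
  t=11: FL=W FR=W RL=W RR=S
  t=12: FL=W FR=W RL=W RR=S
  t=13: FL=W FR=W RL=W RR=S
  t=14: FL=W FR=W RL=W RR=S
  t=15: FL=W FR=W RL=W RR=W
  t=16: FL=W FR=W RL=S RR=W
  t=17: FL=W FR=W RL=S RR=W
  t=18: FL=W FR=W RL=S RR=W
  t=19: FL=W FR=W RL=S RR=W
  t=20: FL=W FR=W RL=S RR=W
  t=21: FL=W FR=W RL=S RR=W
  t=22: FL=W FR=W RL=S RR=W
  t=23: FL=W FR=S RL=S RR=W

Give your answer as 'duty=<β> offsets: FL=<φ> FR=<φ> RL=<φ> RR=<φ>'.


duty β = stance ticks per leg = 8
FL: stance ticks = 8; W→S at t=3 → φ=21
FR: stance ticks = 8; W→S at t=23 → φ=1
RL: stance ticks = 8; W→S at t=16 → φ=8
RR: stance ticks = 8; W→S at t=7 → φ=17

duty=8 offsets: FL=21 FR=1 RL=8 RR=17


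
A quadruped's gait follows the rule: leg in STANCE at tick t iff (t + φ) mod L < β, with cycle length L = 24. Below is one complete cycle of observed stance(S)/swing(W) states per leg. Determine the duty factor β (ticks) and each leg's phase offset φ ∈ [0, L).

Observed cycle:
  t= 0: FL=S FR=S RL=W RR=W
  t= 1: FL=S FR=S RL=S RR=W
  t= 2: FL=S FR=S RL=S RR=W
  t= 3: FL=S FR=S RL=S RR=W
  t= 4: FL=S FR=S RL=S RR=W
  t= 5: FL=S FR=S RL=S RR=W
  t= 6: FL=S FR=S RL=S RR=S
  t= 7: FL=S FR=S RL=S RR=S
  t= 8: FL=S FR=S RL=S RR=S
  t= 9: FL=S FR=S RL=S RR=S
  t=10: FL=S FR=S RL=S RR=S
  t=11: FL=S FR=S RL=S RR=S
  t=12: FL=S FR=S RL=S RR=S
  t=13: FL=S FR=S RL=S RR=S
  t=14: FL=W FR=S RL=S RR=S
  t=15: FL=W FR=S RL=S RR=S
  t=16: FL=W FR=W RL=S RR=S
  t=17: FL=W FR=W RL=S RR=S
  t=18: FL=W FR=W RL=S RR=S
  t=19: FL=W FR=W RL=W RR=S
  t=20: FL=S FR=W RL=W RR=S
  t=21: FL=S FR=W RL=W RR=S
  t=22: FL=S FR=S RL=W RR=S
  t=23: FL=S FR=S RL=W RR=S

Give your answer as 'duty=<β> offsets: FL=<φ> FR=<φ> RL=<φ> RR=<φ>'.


duty=18 offsets: FL=4 FR=2 RL=23 RR=18

duty β = stance ticks per leg = 18
FL: stance ticks = 18; W→S at t=20 → φ=4
FR: stance ticks = 18; W→S at t=22 → φ=2
RL: stance ticks = 18; W→S at t=1 → φ=23
RR: stance ticks = 18; W→S at t=6 → φ=18
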